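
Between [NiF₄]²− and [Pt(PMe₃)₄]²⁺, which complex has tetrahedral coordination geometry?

[NiF₄]²−

For [NiF₄]²−: Ligand charges: each fluoride is −1. With an overall charge of −2 the nickel centre must be in the +2 oxidation state. Ni sits in group 10, so the d-electron count is 10 − 2 = 8. Fluoride is a weak-field ligand. With weak-field ligands the CFSE gain from square planar is small, so a 3d d⁸ ion takes the sterically preferred tetrahedral geometry. → tetrahedral.
For [Pt(PMe₃)₄]²⁺: Summing ligand charges against the +2 overall charge gives an oxidation state of +2 for platinum. Platinum is a group-10 element; Pt(II) is therefore d⁸. A 5d d⁸ ion has a large crystal-field splitting; square planar leaves the high-energy d_{x²−y²} orbital empty and maximises CFSE. → square planar.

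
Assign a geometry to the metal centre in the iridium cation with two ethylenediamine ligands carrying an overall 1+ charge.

Ligand charges: ethylenediamine is neutral. With an overall charge of +1 the iridium centre must be in the +1 oxidation state.
Ir sits in group 9, so the d-electron count is 9 − 1 = 8.
Counting donor atoms: 2×ethylenediamine (bidentate) → 4 donors. Coordination number = 4.
A 5d d⁸ ion has a large crystal-field splitting; square planar leaves the high-energy d_{x²−y²} orbital empty and maximises CFSE.

square planar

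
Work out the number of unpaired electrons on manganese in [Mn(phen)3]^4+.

3

Ligand charges: 1,10-phenanthroline is neutral. With an overall charge of +4 the manganese centre must be in the +4 oxidation state.
Mn sits in group 7, so the d-electron count is 7 − 4 = 3.
Counting donor atoms: 3×1,10-phenanthroline (bidentate) → 6 donors. Coordination number = 6.
In an octahedral field the d³ configuration is t₂g³e_g⁰ (only one arrangement possible), giving 3 unpaired electrons.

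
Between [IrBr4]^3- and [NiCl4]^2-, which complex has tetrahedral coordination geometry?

[NiCl4]^2-

For [IrBr4]^3-: Each bromide is −1; balancing the −3 overall charge requires Ir(I). Group 9 minus oxidation state 1 gives a d⁸ configuration. A 5d d⁸ ion has a large crystal-field splitting; square planar leaves the high-energy d_{x²−y²} orbital empty and maximises CFSE. → square planar.
For [NiCl4]^2-: Each chloride is −1; balancing the −2 overall charge requires Ni(II). Group 10 minus oxidation state 2 gives a d⁸ configuration. Chloride is a weak-field ligand. With weak-field ligands the CFSE gain from square planar is small, so a 3d d⁸ ion takes the sterically preferred tetrahedral geometry. → tetrahedral.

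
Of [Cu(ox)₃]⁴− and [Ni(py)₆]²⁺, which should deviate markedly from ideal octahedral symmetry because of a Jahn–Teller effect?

[Cu(ox)₃]⁴−: Summing ligand charges against the −4 overall charge gives an oxidation state of +2 for copper. Cu sits in group 11, so the d-electron count is 11 − 2 = 9. The t₂g⁶e_g³ configuration has an unevenly filled e_g set; the Jahn–Teller theorem predicts a tetragonal distortion (typically axial elongation) to lift the degeneracy.
[Ni(py)₆]²⁺: Summing ligand charges against the +2 overall charge gives an oxidation state of +2 for nickel. Group 10 minus oxidation state 2 gives a d⁸ configuration. The d⁸ configuration leaves the e_g set evenly filled (or empty) — no strong Jahn–Teller driving force.

[Cu(ox)₃]⁴−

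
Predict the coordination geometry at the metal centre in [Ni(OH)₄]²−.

Ligand charges: each hydroxide is −1. With an overall charge of −2 the nickel centre must be in the +2 oxidation state.
Group 10 minus oxidation state 2 gives a d⁸ configuration.
Coordination number: 4.
Hydroxide is a weak-field ligand.
With weak-field ligands the CFSE gain from square planar is small, so a 3d d⁸ ion takes the sterically preferred tetrahedral geometry.

tetrahedral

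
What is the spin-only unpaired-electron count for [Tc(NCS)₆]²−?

Ligand charges: each isothiocyanate is −1. With an overall charge of −2 the technetium centre must be in the +4 oxidation state.
Technetium is a group-7 element; Tc(IV) is therefore d³.
In an octahedral field the d³ configuration is t₂g³e_g⁰ (only one arrangement possible), giving 3 unpaired electrons.

3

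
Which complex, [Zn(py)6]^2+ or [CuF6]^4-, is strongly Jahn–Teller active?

[Zn(py)6]^2+: Summing ligand charges against the +2 overall charge gives an oxidation state of +2 for zinc. Group 12 minus oxidation state 2 gives a d¹⁰ configuration. The d¹⁰ configuration leaves the e_g set evenly filled (or empty) — no strong Jahn–Teller driving force.
[CuF6]^4-: Ligand charges: each fluoride is −1. With an overall charge of −4 the copper centre must be in the +2 oxidation state. Group 11 minus oxidation state 2 gives a d⁹ configuration. The t₂g⁶e_g³ configuration has an unevenly filled e_g set; the Jahn–Teller theorem predicts a tetragonal distortion (typically axial elongation) to lift the degeneracy.

[CuF6]^4-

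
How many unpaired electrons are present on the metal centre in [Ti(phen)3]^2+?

1,10-phenanthroline is neutral; balancing the +2 overall charge requires Ti(II).
Titanium is a group-4 element; Ti(II) is therefore d².
Counting donor atoms: 3×1,10-phenanthroline (bidentate) → 6 donors. Coordination number = 6.
In an octahedral field the d² configuration is t₂g²e_g⁰ (only one arrangement possible), giving 2 unpaired electrons.

2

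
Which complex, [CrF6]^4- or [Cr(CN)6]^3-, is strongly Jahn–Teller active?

[CrF6]^4-: Summing ligand charges against the −4 overall charge gives an oxidation state of +2 for chromium. Group 6 minus oxidation state 2 gives a d⁴ configuration. Fluoride is a weak-field ligand for a first-row metal, so the complex is high-spin. The t₂g³e_g¹ (high-spin) configuration has an unevenly filled e_g set; the Jahn–Teller theorem predicts a tetragonal distortion (typically axial elongation) to lift the degeneracy.
[Cr(CN)6]^3-: Summing ligand charges against the −3 overall charge gives an oxidation state of +3 for chromium. Cr sits in group 6, so the d-electron count is 6 − 3 = 3. The d³ configuration leaves the e_g set evenly filled (or empty) — no strong Jahn–Teller driving force.

[CrF6]^4-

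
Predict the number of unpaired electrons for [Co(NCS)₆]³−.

Summing ligand charges against the −3 overall charge gives an oxidation state of +3 for cobalt.
Co sits in group 9, so the d-electron count is 9 − 3 = 6.
The spin state decides the count: Co(III) has an exceptionally large octahedral splitting and is low-spin with essentially every ligand except fluoride.
An octahedral low-spin d⁶ ion is t₂g⁶e_g⁰, giving 0 unpaired electrons.

0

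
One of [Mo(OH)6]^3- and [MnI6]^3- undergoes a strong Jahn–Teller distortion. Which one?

[MnI6]^3-

[Mo(OH)6]^3-: Each hydroxide is −1; balancing the −3 overall charge requires Mo(III). Mo sits in group 6, so the d-electron count is 6 − 3 = 3. The d³ configuration leaves the e_g set evenly filled (or empty) — no strong Jahn–Teller driving force.
[MnI6]^3-: Ligand charges: each iodide is −1. With an overall charge of −3 the manganese centre must be in the +3 oxidation state. Mn sits in group 7, so the d-electron count is 7 − 3 = 4. Iodide is a weak-field ligand for a first-row metal, so the complex is high-spin. The t₂g³e_g¹ (high-spin) configuration has an unevenly filled e_g set; the Jahn–Teller theorem predicts a tetragonal distortion (typically axial elongation) to lift the degeneracy.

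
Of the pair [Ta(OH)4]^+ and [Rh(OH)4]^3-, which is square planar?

[Rh(OH)4]^3-

For [Ta(OH)4]^+: Ligand charges: each hydroxide is −1. With an overall charge of +1 the tantalum centre must be in the +5 oxidation state. Tantalum is a group-5 element; Ta(V) is therefore d⁰. A d⁰ ion has no crystal-field stabilisation preference between square planar and tetrahedral, so four ligands adopt the sterically favoured tetrahedral geometry. → tetrahedral.
For [Rh(OH)4]^3-: Summing ligand charges against the −3 overall charge gives an oxidation state of +1 for rhodium. Rh sits in group 9, so the d-electron count is 9 − 1 = 8. A 4d d⁸ ion has a large crystal-field splitting; square planar leaves the high-energy d_{x²−y²} orbital empty and maximises CFSE. → square planar.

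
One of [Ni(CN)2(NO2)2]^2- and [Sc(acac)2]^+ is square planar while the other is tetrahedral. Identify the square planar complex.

[Ni(CN)2(NO2)2]^2-

For [Ni(CN)2(NO2)2]^2-: Summing ligand charges against the −2 overall charge gives an oxidation state of +2 for nickel. Ni sits in group 10, so the d-electron count is 10 − 2 = 8. Cyanide and nitro (N-bound nitrite) are strong-field ligands (high in the spectrochemical series). A 3d d⁸ ion with strong-field ligands gains enough CFSE to favour square planar over tetrahedral. → square planar.
For [Sc(acac)2]^+: Each acetylacetonate is −1; balancing the +1 overall charge requires Sc(III). Sc sits in group 3, so the d-electron count is 3 − 3 = 0. A d⁰ ion has no crystal-field stabilisation preference between square planar and tetrahedral, so four ligands adopt the sterically favoured tetrahedral geometry. → tetrahedral.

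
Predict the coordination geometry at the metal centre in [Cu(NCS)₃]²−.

trigonal planar

Summing ligand charges against the −2 overall charge gives an oxidation state of +1 for copper.
Cu sits in group 11, so the d-electron count is 11 − 1 = 10.
With 3 monodentate ligands the coordination number is 3.
Three ligands around a d¹⁰ centre minimise repulsion in a trigonal-planar arrangement.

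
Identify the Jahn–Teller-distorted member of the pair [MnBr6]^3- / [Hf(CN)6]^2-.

[MnBr6]^3-: Summing ligand charges against the −3 overall charge gives an oxidation state of +3 for manganese. Group 7 minus oxidation state 3 gives a d⁴ configuration. Bromide is a weak-field ligand for a first-row metal, so the complex is high-spin. The t₂g³e_g¹ (high-spin) configuration has an unevenly filled e_g set; the Jahn–Teller theorem predicts a tetragonal distortion (typically axial elongation) to lift the degeneracy.
[Hf(CN)6]^2-: Each cyanide is −1; balancing the −2 overall charge requires Hf(IV). Group 4 minus oxidation state 4 gives a d⁰ configuration. The d⁰ configuration leaves the e_g set evenly filled (or empty) — no strong Jahn–Teller driving force.

[MnBr6]^3-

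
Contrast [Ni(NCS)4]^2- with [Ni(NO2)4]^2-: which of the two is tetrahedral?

[Ni(NCS)4]^2-

For [Ni(NCS)4]^2-: Each isothiocyanate is −1; balancing the −2 overall charge requires Ni(II). Nickel is a group-10 element; Ni(II) is therefore d⁸. Isothiocyanate is a weak-field ligand. With weak-field ligands the CFSE gain from square planar is small, so a 3d d⁸ ion takes the sterically preferred tetrahedral geometry. → tetrahedral.
For [Ni(NO2)4]^2-: Summing ligand charges against the −2 overall charge gives an oxidation state of +2 for nickel. Nickel is a group-10 element; Ni(II) is therefore d⁸. Nitro (N-bound nitrite) is a strong-field ligand (high in the spectrochemical series). A 3d d⁸ ion with strong-field ligands gains enough CFSE to favour square planar over tetrahedral. → square planar.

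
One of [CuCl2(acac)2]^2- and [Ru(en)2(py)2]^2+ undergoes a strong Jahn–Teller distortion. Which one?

[CuCl2(acac)2]^2-: Summing ligand charges against the −2 overall charge gives an oxidation state of +2 for copper. Group 11 minus oxidation state 2 gives a d⁹ configuration. The t₂g⁶e_g³ configuration has an unevenly filled e_g set; the Jahn–Teller theorem predicts a tetragonal distortion (typically axial elongation) to lift the degeneracy.
[Ru(en)2(py)2]^2+: Summing ligand charges against the +2 overall charge gives an oxidation state of +2 for ruthenium. Ruthenium is a group-8 element; Ru(II) is therefore d⁶. A 4d ion has a large Δₒ and is invariably low-spin. The d⁶ configuration leaves the e_g set evenly filled (or empty) — no strong Jahn–Teller driving force.

[CuCl2(acac)2]^2-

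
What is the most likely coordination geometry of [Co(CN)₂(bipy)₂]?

Summing ligand charges against the 0 overall charge gives an oxidation state of +2 for cobalt.
Cobalt is a group-9 element; Co(II) is therefore d⁷.
Counting donor atoms: 2×cyanide (monodentate) → 2 donors; 2×2,2′-bipyridine (bidentate) → 4 donors. Coordination number = 6.
Six donors around a single metal centre give an octahedral coordination sphere.

octahedral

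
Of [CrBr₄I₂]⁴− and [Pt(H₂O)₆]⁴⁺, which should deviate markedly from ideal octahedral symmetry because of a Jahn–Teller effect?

[CrBr₄I₂]⁴−: Each bromide is −1; each iodide is −1; balancing the −4 overall charge requires Cr(II). Cr sits in group 6, so the d-electron count is 6 − 2 = 4. Bromide and iodide are weak-field ligands for a first-row metal, so the complex is high-spin. The t₂g³e_g¹ (high-spin) configuration has an unevenly filled e_g set; the Jahn–Teller theorem predicts a tetragonal distortion (typically axial elongation) to lift the degeneracy.
[Pt(H₂O)₆]⁴⁺: Water is neutral; balancing the +4 overall charge requires Pt(IV). Group 10 minus oxidation state 4 gives a d⁶ configuration. A 5d ion has a large Δₒ and is invariably low-spin. The d⁶ configuration leaves the e_g set evenly filled (or empty) — no strong Jahn–Teller driving force.

[CrBr₄I₂]⁴−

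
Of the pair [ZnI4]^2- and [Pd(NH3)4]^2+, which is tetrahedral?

[ZnI4]^2-

For [ZnI4]^2-: Ligand charges: each iodide is −1. With an overall charge of −2 the zinc centre must be in the +2 oxidation state. Zinc is a group-12 element; Zn(II) is therefore d¹⁰. A d¹⁰ ion has no crystal-field stabilisation preference between square planar and tetrahedral, so four ligands adopt the sterically favoured tetrahedral geometry. → tetrahedral.
For [Pd(NH3)4]^2+: Ammonia is neutral; balancing the +2 overall charge requires Pd(II). Palladium is a group-10 element; Pd(II) is therefore d⁸. A 4d d⁸ ion has a large crystal-field splitting; square planar leaves the high-energy d_{x²−y²} orbital empty and maximises CFSE. → square planar.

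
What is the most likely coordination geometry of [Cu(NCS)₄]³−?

Ligand charges: each isothiocyanate is −1. With an overall charge of −3 the copper centre must be in the +1 oxidation state.
Copper is a group-11 element; Cu(I) is therefore d¹⁰.
Coordination number: 4.
A d¹⁰ ion has no crystal-field stabilisation preference between square planar and tetrahedral, so four ligands adopt the sterically favoured tetrahedral geometry.

tetrahedral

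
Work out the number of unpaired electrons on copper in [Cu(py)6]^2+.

1

Ligand charges: pyridine is neutral. With an overall charge of +2 the copper centre must be in the +2 oxidation state.
Copper is a group-11 element; Cu(II) is therefore d⁹.
In an octahedral field the d⁹ configuration is t₂g⁶e_g³ (only one arrangement possible), giving 1 unpaired electron.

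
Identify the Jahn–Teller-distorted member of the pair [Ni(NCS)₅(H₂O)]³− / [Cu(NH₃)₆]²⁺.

[Ni(NCS)₅(H₂O)]³−: Each isothiocyanate is −1; water is neutral; balancing the −3 overall charge requires Ni(II). Nickel is a group-10 element; Ni(II) is therefore d⁸. The d⁸ configuration leaves the e_g set evenly filled (or empty) — no strong Jahn–Teller driving force.
[Cu(NH₃)₆]²⁺: Summing ligand charges against the +2 overall charge gives an oxidation state of +2 for copper. Copper is a group-11 element; Cu(II) is therefore d⁹. The t₂g⁶e_g³ configuration has an unevenly filled e_g set; the Jahn–Teller theorem predicts a tetragonal distortion (typically axial elongation) to lift the degeneracy.

[Cu(NH₃)₆]²⁺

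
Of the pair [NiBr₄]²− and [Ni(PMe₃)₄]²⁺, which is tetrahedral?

[NiBr₄]²−

For [NiBr₄]²−: Each bromide is −1; balancing the −2 overall charge requires Ni(II). Group 10 minus oxidation state 2 gives a d⁸ configuration. Bromide is a weak-field ligand. With weak-field ligands the CFSE gain from square planar is small, so a 3d d⁸ ion takes the sterically preferred tetrahedral geometry. → tetrahedral.
For [Ni(PMe₃)₄]²⁺: Ligand charges: trimethylphosphine is neutral. With an overall charge of +2 the nickel centre must be in the +2 oxidation state. Nickel is a group-10 element; Ni(II) is therefore d⁸. Trimethylphosphine is a strong-field ligand (high in the spectrochemical series). A 3d d⁸ ion with strong-field ligands gains enough CFSE to favour square planar over tetrahedral. → square planar.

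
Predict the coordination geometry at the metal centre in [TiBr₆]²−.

octahedral

Each bromide is −1; balancing the −2 overall charge requires Ti(IV).
Group 4 minus oxidation state 4 gives a d⁰ configuration.
With 6 monodentate ligands the coordination number is 6.
Six donors around a single metal centre give an octahedral coordination sphere.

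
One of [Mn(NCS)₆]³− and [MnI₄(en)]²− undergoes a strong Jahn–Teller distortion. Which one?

[Mn(NCS)₆]³−: Summing ligand charges against the −3 overall charge gives an oxidation state of +3 for manganese. Manganese is a group-7 element; Mn(III) is therefore d⁴. Isothiocyanate is a weak-field ligand for a first-row metal, so the complex is high-spin. The t₂g³e_g¹ (high-spin) configuration has an unevenly filled e_g set; the Jahn–Teller theorem predicts a tetragonal distortion (typically axial elongation) to lift the degeneracy.
[MnI₄(en)]²−: Ligand charges: each iodide is −1; ethylenediamine is neutral. With an overall charge of −2 the manganese centre must be in the +2 oxidation state. Mn sits in group 7, so the d-electron count is 7 − 2 = 5. Iodide is a weak-field ligand for a first-row metal, so the complex is high-spin. The d⁵ configuration leaves the e_g set evenly filled (or empty) — no strong Jahn–Teller driving force.

[Mn(NCS)₆]³−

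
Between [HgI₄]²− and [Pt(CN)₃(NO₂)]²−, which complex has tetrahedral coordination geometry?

For [HgI₄]²−: Each iodide is −1; balancing the −2 overall charge requires Hg(II). Group 12 minus oxidation state 2 gives a d¹⁰ configuration. A d¹⁰ ion has no crystal-field stabilisation preference between square planar and tetrahedral, so four ligands adopt the sterically favoured tetrahedral geometry. → tetrahedral.
For [Pt(CN)₃(NO₂)]²−: Ligand charges: each cyanide is −1; each nitro (N-bound nitrite) is −1. With an overall charge of −2 the platinum centre must be in the +2 oxidation state. Group 10 minus oxidation state 2 gives a d⁸ configuration. A 5d d⁸ ion has a large crystal-field splitting; square planar leaves the high-energy d_{x²−y²} orbital empty and maximises CFSE. → square planar.

[HgI₄]²−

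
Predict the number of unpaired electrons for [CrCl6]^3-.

Summing ligand charges against the −3 overall charge gives an oxidation state of +3 for chromium.
Group 6 minus oxidation state 3 gives a d³ configuration.
In an octahedral field the d³ configuration is t₂g³e_g⁰ (only one arrangement possible), giving 3 unpaired electrons.

3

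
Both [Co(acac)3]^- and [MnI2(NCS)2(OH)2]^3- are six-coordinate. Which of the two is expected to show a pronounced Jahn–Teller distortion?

[MnI2(NCS)2(OH)2]^3-

[Co(acac)3]^-: Each acetylacetonate is −1; balancing the −1 overall charge requires Co(II). Cobalt is a group-9 element; Co(II) is therefore d⁷. Acetylacetonate is a weak-field ligand for a first-row metal, so the complex is high-spin. The d⁷ configuration leaves the e_g set evenly filled (or empty) — no strong Jahn–Teller driving force.
[MnI2(NCS)2(OH)2]^3-: Each iodide is −1; each isothiocyanate is −1; each hydroxide is −1; balancing the −3 overall charge requires Mn(III). Mn sits in group 7, so the d-electron count is 7 − 3 = 4. Hydroxide, iodide, and isothiocyanate are weak-field ligands for a first-row metal, so the complex is high-spin. The t₂g³e_g¹ (high-spin) configuration has an unevenly filled e_g set; the Jahn–Teller theorem predicts a tetragonal distortion (typically axial elongation) to lift the degeneracy.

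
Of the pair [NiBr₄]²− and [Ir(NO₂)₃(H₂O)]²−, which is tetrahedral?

For [NiBr₄]²−: Each bromide is −1; balancing the −2 overall charge requires Ni(II). Ni sits in group 10, so the d-electron count is 10 − 2 = 8. Bromide is a weak-field ligand. With weak-field ligands the CFSE gain from square planar is small, so a 3d d⁸ ion takes the sterically preferred tetrahedral geometry. → tetrahedral.
For [Ir(NO₂)₃(H₂O)]²−: Each nitro (N-bound nitrite) is −1; water is neutral; balancing the −2 overall charge requires Ir(I). Ir sits in group 9, so the d-electron count is 9 − 1 = 8. A 5d d⁸ ion has a large crystal-field splitting; square planar leaves the high-energy d_{x²−y²} orbital empty and maximises CFSE. → square planar.

[NiBr₄]²−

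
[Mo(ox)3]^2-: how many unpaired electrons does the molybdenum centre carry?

Each oxalate is −2; balancing the −2 overall charge requires Mo(IV).
Molybdenum is a group-6 element; Mo(IV) is therefore d².
Counting donor atoms: 3×oxalate (bidentate) → 6 donors. Coordination number = 6.
In an octahedral field the d² configuration is t₂g²e_g⁰ (only one arrangement possible), giving 2 unpaired electrons.

2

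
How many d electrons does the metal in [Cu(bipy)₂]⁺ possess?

Summing ligand charges against the +1 overall charge gives an oxidation state of +1 for copper.
Group 11 minus oxidation state 1 gives a d¹⁰ configuration.

d10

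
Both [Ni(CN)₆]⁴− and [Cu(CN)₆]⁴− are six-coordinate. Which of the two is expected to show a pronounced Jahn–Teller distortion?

[Ni(CN)₆]⁴−: Ligand charges: each cyanide is −1. With an overall charge of −4 the nickel centre must be in the +2 oxidation state. Nickel is a group-10 element; Ni(II) is therefore d⁸. The d⁸ configuration leaves the e_g set evenly filled (or empty) — no strong Jahn–Teller driving force.
[Cu(CN)₆]⁴−: Summing ligand charges against the −4 overall charge gives an oxidation state of +2 for copper. Copper is a group-11 element; Cu(II) is therefore d⁹. The t₂g⁶e_g³ configuration has an unevenly filled e_g set; the Jahn–Teller theorem predicts a tetragonal distortion (typically axial elongation) to lift the degeneracy.

[Cu(CN)₆]⁴−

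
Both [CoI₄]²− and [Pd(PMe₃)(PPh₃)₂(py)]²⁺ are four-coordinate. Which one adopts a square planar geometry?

For [CoI₄]²−: Ligand charges: each iodide is −1. With an overall charge of −2 the cobalt centre must be in the +2 oxidation state. Group 9 minus oxidation state 2 gives a d⁷ configuration. For a high-spin 3d d⁷ ion with weak-field ligands the small Δₜ gives little square-planar CFSE advantage, so four ligands adopt the sterically favoured tetrahedral geometry. → tetrahedral.
For [Pd(PMe₃)(PPh₃)₂(py)]²⁺: Summing ligand charges against the +2 overall charge gives an oxidation state of +2 for palladium. Palladium is a group-10 element; Pd(II) is therefore d⁸. A 4d d⁸ ion has a large crystal-field splitting; square planar leaves the high-energy d_{x²−y²} orbital empty and maximises CFSE. → square planar.

[Pd(PMe₃)(PPh₃)₂(py)]²⁺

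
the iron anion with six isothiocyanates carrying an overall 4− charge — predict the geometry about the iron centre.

Each isothiocyanate is −1; balancing the −4 overall charge requires Fe(II).
Fe sits in group 8, so the d-electron count is 8 − 2 = 6.
Coordination number: 6.
Six donors around a single metal centre give an octahedral coordination sphere.

octahedral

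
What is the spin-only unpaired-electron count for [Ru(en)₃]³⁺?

Ethylenediamine is neutral; balancing the +3 overall charge requires Ru(III).
Group 8 minus oxidation state 3 gives a d⁵ configuration.
Counting donor atoms: 3×ethylenediamine (bidentate) → 6 donors. Coordination number = 6.
The spin state decides the count: a 4d ion has a large Δₒ and is invariably low-spin.
An octahedral low-spin d⁵ ion is t₂g⁵e_g⁰, giving 1 unpaired electron.

1 unpaired electron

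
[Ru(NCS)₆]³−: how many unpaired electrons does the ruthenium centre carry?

1 unpaired electron

Each isothiocyanate is −1; balancing the −3 overall charge requires Ru(III).
Group 8 minus oxidation state 3 gives a d⁵ configuration.
The spin state decides the count: a 4d ion has a large Δₒ and is invariably low-spin.
An octahedral low-spin d⁵ ion is t₂g⁵e_g⁰, giving 1 unpaired electron.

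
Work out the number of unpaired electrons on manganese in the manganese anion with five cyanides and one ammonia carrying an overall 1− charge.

3 unpaired electrons

Summing ligand charges against the −1 overall charge gives an oxidation state of +4 for manganese.
Manganese is a group-7 element; Mn(IV) is therefore d³.
In an octahedral field the d³ configuration is t₂g³e_g⁰ (only one arrangement possible), giving 3 unpaired electrons.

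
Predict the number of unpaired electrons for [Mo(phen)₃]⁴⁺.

2

Summing ligand charges against the +4 overall charge gives an oxidation state of +4 for molybdenum.
Group 6 minus oxidation state 4 gives a d² configuration.
Counting donor atoms: 3×1,10-phenanthroline (bidentate) → 6 donors. Coordination number = 6.
In an octahedral field the d² configuration is t₂g²e_g⁰ (only one arrangement possible), giving 2 unpaired electrons.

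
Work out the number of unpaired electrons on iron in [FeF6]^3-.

5

Each fluoride is −1; balancing the −3 overall charge requires Fe(III).
Iron is a group-8 element; Fe(III) is therefore d⁵.
The spin state decides the count: Fluoride is a weak-field ligand for a first-row metal, so the complex is high-spin.
An octahedral high-spin d⁵ ion is t₂g³e_g², giving 5 unpaired electrons.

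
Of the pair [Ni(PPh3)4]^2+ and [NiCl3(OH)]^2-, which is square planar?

For [Ni(PPh3)4]^2+: Summing ligand charges against the +2 overall charge gives an oxidation state of +2 for nickel. Ni sits in group 10, so the d-electron count is 10 − 2 = 8. Triphenylphosphine is a strong-field ligand (high in the spectrochemical series). A 3d d⁸ ion with strong-field ligands gains enough CFSE to favour square planar over tetrahedral. → square planar.
For [NiCl3(OH)]^2-: Summing ligand charges against the −2 overall charge gives an oxidation state of +2 for nickel. Ni sits in group 10, so the d-electron count is 10 − 2 = 8. Chloride and hydroxide are weak-field ligands. With weak-field ligands the CFSE gain from square planar is small, so a 3d d⁸ ion takes the sterically preferred tetrahedral geometry. → tetrahedral.

[Ni(PPh3)4]^2+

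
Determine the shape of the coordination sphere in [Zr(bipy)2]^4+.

Summing ligand charges against the +4 overall charge gives an oxidation state of +4 for zirconium.
Zirconium is a group-4 element; Zr(IV) is therefore d⁰.
Counting donor atoms: 2×2,2′-bipyridine (bidentate) → 4 donors. Coordination number = 4.
A d⁰ ion has no crystal-field stabilisation preference between square planar and tetrahedral, so four ligands adopt the sterically favoured tetrahedral geometry.

tetrahedral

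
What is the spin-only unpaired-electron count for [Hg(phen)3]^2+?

Ligand charges: 1,10-phenanthroline is neutral. With an overall charge of +2 the mercury centre must be in the +2 oxidation state.
Mercury is a group-12 element; Hg(II) is therefore d¹⁰.
Counting donor atoms: 3×1,10-phenanthroline (bidentate) → 6 donors. Coordination number = 6.
In an octahedral field the d¹⁰ configuration is t₂g⁶e_g⁴, giving 0 unpaired electrons.

0 unpaired electrons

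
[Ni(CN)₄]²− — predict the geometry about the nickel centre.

Ligand charges: each cyanide is −1. With an overall charge of −2 the nickel centre must be in the +2 oxidation state.
Group 10 minus oxidation state 2 gives a d⁸ configuration.
With 4 monodentate ligands the coordination number is 4.
Cyanide is a strong-field ligand (high in the spectrochemical series).
A 3d d⁸ ion with strong-field ligands gains enough CFSE to favour square planar over tetrahedral.

square planar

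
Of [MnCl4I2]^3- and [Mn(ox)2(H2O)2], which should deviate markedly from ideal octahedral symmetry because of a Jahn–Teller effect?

[MnCl4I2]^3-: Summing ligand charges against the −3 overall charge gives an oxidation state of +3 for manganese. Mn sits in group 7, so the d-electron count is 7 − 3 = 4. Chloride and iodide are weak-field ligands for a first-row metal, so the complex is high-spin. The t₂g³e_g¹ (high-spin) configuration has an unevenly filled e_g set; the Jahn–Teller theorem predicts a tetragonal distortion (typically axial elongation) to lift the degeneracy.
[Mn(ox)2(H2O)2]: Summing ligand charges against the 0 overall charge gives an oxidation state of +4 for manganese. Group 7 minus oxidation state 4 gives a d³ configuration. The d³ configuration leaves the e_g set evenly filled (or empty) — no strong Jahn–Teller driving force.

[MnCl4I2]^3-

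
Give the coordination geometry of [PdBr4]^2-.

square planar

Summing ligand charges against the −2 overall charge gives an oxidation state of +2 for palladium.
Group 10 minus oxidation state 2 gives a d⁸ configuration.
With 4 monodentate ligands the coordination number is 4.
A 4d d⁸ ion has a large crystal-field splitting; square planar leaves the high-energy d_{x²−y²} orbital empty and maximises CFSE.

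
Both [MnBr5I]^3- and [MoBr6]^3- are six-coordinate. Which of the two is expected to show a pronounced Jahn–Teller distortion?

[MnBr5I]^3-: Ligand charges: each bromide is −1; each iodide is −1. With an overall charge of −3 the manganese centre must be in the +3 oxidation state. Group 7 minus oxidation state 3 gives a d⁴ configuration. Bromide and iodide are weak-field ligands for a first-row metal, so the complex is high-spin. The t₂g³e_g¹ (high-spin) configuration has an unevenly filled e_g set; the Jahn–Teller theorem predicts a tetragonal distortion (typically axial elongation) to lift the degeneracy.
[MoBr6]^3-: Ligand charges: each bromide is −1. With an overall charge of −3 the molybdenum centre must be in the +3 oxidation state. Group 6 minus oxidation state 3 gives a d³ configuration. The d³ configuration leaves the e_g set evenly filled (or empty) — no strong Jahn–Teller driving force.

[MnBr5I]^3-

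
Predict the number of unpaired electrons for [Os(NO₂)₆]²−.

Ligand charges: each nitro (N-bound nitrite) is −1. With an overall charge of −2 the osmium centre must be in the +4 oxidation state.
Osmium is a group-8 element; Os(IV) is therefore d⁴.
The spin state decides the count: a 5d ion has a large Δₒ and is invariably low-spin.
An octahedral low-spin d⁴ ion is t₂g⁴e_g⁰, giving 2 unpaired electrons.

2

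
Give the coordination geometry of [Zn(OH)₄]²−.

tetrahedral

Each hydroxide is −1; balancing the −2 overall charge requires Zn(II).
Zn sits in group 12, so the d-electron count is 12 − 2 = 10.
Coordination number: 4.
A d¹⁰ ion has no crystal-field stabilisation preference between square planar and tetrahedral, so four ligands adopt the sterically favoured tetrahedral geometry.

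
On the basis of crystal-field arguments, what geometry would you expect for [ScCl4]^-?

Ligand charges: each chloride is −1. With an overall charge of −1 the scandium centre must be in the +3 oxidation state.
Sc sits in group 3, so the d-electron count is 3 − 3 = 0.
Coordination number: 4.
A d⁰ ion has no crystal-field stabilisation preference between square planar and tetrahedral, so four ligands adopt the sterically favoured tetrahedral geometry.

tetrahedral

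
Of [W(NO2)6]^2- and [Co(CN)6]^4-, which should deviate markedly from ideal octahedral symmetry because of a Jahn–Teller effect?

[Co(CN)6]^4-

[W(NO2)6]^2-: Ligand charges: each nitro (N-bound nitrite) is −1. With an overall charge of −2 the tungsten centre must be in the +4 oxidation state. W sits in group 6, so the d-electron count is 6 − 4 = 2. The d² configuration leaves the e_g set evenly filled (or empty) — no strong Jahn–Teller driving force.
[Co(CN)6]^4-: Ligand charges: each cyanide is −1. With an overall charge of −4 the cobalt centre must be in the +2 oxidation state. Group 9 minus oxidation state 2 gives a d⁷ configuration. Cyanide is a strong-field ligand (high in the spectrochemical series) for a first-row metal, so the complex is low-spin. The t₂g⁶e_g¹ (low-spin) configuration has an unevenly filled e_g set; the Jahn–Teller theorem predicts a tetragonal distortion (typically axial elongation) to lift the degeneracy.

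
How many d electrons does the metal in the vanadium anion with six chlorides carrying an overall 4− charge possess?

d3

Ligand charges: each chloride is −1. With an overall charge of −4 the vanadium centre must be in the +2 oxidation state.
Group 5 minus oxidation state 2 gives a d³ configuration.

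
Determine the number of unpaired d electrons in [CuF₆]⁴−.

1

Ligand charges: each fluoride is −1. With an overall charge of −4 the copper centre must be in the +2 oxidation state.
Group 11 minus oxidation state 2 gives a d⁹ configuration.
In an octahedral field the d⁹ configuration is t₂g⁶e_g³ (only one arrangement possible), giving 1 unpaired electron.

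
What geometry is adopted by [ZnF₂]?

linear

Summing ligand charges against the 0 overall charge gives an oxidation state of +2 for zinc.
Group 12 minus oxidation state 2 gives a d¹⁰ configuration.
Coordination number: 2.
A d¹⁰ ion with only two ligands adopts a linear arrangement (sp hybridisation; no CFSE preference).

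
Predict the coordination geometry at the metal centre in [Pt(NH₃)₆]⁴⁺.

octahedral

Summing ligand charges against the +4 overall charge gives an oxidation state of +4 for platinum.
Pt sits in group 10, so the d-electron count is 10 − 4 = 6.
With 6 monodentate ligands the coordination number is 6.
Six donors around a single metal centre give an octahedral coordination sphere.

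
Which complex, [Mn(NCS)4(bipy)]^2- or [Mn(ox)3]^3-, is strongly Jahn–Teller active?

[Mn(NCS)4(bipy)]^2-: Each isothiocyanate is −1; 2,2′-bipyridine is neutral; balancing the −2 overall charge requires Mn(II). Group 7 minus oxidation state 2 gives a d⁵ configuration. Isothiocyanate is a weak-field ligand for a first-row metal, so the complex is high-spin. The d⁵ configuration leaves the e_g set evenly filled (or empty) — no strong Jahn–Teller driving force.
[Mn(ox)3]^3-: Ligand charges: each oxalate is −2. With an overall charge of −3 the manganese centre must be in the +3 oxidation state. Group 7 minus oxidation state 3 gives a d⁴ configuration. Oxalate is a weak-field ligand for a first-row metal, so the complex is high-spin. The t₂g³e_g¹ (high-spin) configuration has an unevenly filled e_g set; the Jahn–Teller theorem predicts a tetragonal distortion (typically axial elongation) to lift the degeneracy.

[Mn(ox)3]^3-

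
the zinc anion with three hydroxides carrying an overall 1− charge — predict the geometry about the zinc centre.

trigonal planar

Summing ligand charges against the −1 overall charge gives an oxidation state of +2 for zinc.
Zn sits in group 12, so the d-electron count is 12 − 2 = 10.
With 3 monodentate ligands the coordination number is 3.
Three ligands around a d¹⁰ centre minimise repulsion in a trigonal-planar arrangement.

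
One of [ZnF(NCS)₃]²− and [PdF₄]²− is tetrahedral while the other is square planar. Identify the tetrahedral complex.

[ZnF(NCS)₃]²−

For [ZnF(NCS)₃]²−: Ligand charges: each fluoride is −1; each isothiocyanate is −1. With an overall charge of −2 the zinc centre must be in the +2 oxidation state. Zinc is a group-12 element; Zn(II) is therefore d¹⁰. A d¹⁰ ion has no crystal-field stabilisation preference between square planar and tetrahedral, so four ligands adopt the sterically favoured tetrahedral geometry. → tetrahedral.
For [PdF₄]²−: Ligand charges: each fluoride is −1. With an overall charge of −2 the palladium centre must be in the +2 oxidation state. Group 10 minus oxidation state 2 gives a d⁸ configuration. A 4d d⁸ ion has a large crystal-field splitting; square planar leaves the high-energy d_{x²−y²} orbital empty and maximises CFSE. → square planar.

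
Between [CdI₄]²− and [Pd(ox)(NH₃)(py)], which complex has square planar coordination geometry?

[Pd(ox)(NH₃)(py)]

For [CdI₄]²−: Summing ligand charges against the −2 overall charge gives an oxidation state of +2 for cadmium. Cd sits in group 12, so the d-electron count is 12 − 2 = 10. A d¹⁰ ion has no crystal-field stabilisation preference between square planar and tetrahedral, so four ligands adopt the sterically favoured tetrahedral geometry. → tetrahedral.
For [Pd(ox)(NH₃)(py)]: Ligand charges: each oxalate is −2; ammonia is neutral; pyridine is neutral. With an overall charge of 0 the palladium centre must be in the +2 oxidation state. Pd sits in group 10, so the d-electron count is 10 − 2 = 8. A 4d d⁸ ion has a large crystal-field splitting; square planar leaves the high-energy d_{x²−y²} orbital empty and maximises CFSE. → square planar.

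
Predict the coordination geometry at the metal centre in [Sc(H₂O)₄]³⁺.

Water is neutral; balancing the +3 overall charge requires Sc(III).
Group 3 minus oxidation state 3 gives a d⁰ configuration.
With 4 monodentate ligands the coordination number is 4.
A d⁰ ion has no crystal-field stabilisation preference between square planar and tetrahedral, so four ligands adopt the sterically favoured tetrahedral geometry.

tetrahedral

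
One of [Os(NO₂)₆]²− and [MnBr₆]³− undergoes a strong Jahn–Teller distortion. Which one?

[MnBr₆]³−

[Os(NO₂)₆]²−: Ligand charges: each nitro (N-bound nitrite) is −1. With an overall charge of −2 the osmium centre must be in the +4 oxidation state. Osmium is a group-8 element; Os(IV) is therefore d⁴. A 5d ion has a large Δₒ and is invariably low-spin. The d⁴ configuration leaves the e_g set evenly filled (or empty) — no strong Jahn–Teller driving force.
[MnBr₆]³−: Each bromide is −1; balancing the −3 overall charge requires Mn(III). Group 7 minus oxidation state 3 gives a d⁴ configuration. Bromide is a weak-field ligand for a first-row metal, so the complex is high-spin. The t₂g³e_g¹ (high-spin) configuration has an unevenly filled e_g set; the Jahn–Teller theorem predicts a tetragonal distortion (typically axial elongation) to lift the degeneracy.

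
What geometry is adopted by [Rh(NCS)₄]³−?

Ligand charges: each isothiocyanate is −1. With an overall charge of −3 the rhodium centre must be in the +1 oxidation state.
Rh sits in group 9, so the d-electron count is 9 − 1 = 8.
Coordination number: 4.
A 4d d⁸ ion has a large crystal-field splitting; square planar leaves the high-energy d_{x²−y²} orbital empty and maximises CFSE.

square planar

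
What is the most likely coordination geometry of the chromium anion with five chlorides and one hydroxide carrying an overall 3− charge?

Summing ligand charges against the −3 overall charge gives an oxidation state of +3 for chromium.
Cr sits in group 6, so the d-electron count is 6 − 3 = 3.
With 6 monodentate ligands the coordination number is 6.
Six donors around a single metal centre give an octahedral coordination sphere.

octahedral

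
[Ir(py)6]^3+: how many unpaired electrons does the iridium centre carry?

Summing ligand charges against the +3 overall charge gives an oxidation state of +3 for iridium.
Group 9 minus oxidation state 3 gives a d⁶ configuration.
The spin state decides the count: a 5d ion has a large Δₒ and is invariably low-spin.
An octahedral low-spin d⁶ ion is t₂g⁶e_g⁰, giving 0 unpaired electrons.

0 unpaired electrons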